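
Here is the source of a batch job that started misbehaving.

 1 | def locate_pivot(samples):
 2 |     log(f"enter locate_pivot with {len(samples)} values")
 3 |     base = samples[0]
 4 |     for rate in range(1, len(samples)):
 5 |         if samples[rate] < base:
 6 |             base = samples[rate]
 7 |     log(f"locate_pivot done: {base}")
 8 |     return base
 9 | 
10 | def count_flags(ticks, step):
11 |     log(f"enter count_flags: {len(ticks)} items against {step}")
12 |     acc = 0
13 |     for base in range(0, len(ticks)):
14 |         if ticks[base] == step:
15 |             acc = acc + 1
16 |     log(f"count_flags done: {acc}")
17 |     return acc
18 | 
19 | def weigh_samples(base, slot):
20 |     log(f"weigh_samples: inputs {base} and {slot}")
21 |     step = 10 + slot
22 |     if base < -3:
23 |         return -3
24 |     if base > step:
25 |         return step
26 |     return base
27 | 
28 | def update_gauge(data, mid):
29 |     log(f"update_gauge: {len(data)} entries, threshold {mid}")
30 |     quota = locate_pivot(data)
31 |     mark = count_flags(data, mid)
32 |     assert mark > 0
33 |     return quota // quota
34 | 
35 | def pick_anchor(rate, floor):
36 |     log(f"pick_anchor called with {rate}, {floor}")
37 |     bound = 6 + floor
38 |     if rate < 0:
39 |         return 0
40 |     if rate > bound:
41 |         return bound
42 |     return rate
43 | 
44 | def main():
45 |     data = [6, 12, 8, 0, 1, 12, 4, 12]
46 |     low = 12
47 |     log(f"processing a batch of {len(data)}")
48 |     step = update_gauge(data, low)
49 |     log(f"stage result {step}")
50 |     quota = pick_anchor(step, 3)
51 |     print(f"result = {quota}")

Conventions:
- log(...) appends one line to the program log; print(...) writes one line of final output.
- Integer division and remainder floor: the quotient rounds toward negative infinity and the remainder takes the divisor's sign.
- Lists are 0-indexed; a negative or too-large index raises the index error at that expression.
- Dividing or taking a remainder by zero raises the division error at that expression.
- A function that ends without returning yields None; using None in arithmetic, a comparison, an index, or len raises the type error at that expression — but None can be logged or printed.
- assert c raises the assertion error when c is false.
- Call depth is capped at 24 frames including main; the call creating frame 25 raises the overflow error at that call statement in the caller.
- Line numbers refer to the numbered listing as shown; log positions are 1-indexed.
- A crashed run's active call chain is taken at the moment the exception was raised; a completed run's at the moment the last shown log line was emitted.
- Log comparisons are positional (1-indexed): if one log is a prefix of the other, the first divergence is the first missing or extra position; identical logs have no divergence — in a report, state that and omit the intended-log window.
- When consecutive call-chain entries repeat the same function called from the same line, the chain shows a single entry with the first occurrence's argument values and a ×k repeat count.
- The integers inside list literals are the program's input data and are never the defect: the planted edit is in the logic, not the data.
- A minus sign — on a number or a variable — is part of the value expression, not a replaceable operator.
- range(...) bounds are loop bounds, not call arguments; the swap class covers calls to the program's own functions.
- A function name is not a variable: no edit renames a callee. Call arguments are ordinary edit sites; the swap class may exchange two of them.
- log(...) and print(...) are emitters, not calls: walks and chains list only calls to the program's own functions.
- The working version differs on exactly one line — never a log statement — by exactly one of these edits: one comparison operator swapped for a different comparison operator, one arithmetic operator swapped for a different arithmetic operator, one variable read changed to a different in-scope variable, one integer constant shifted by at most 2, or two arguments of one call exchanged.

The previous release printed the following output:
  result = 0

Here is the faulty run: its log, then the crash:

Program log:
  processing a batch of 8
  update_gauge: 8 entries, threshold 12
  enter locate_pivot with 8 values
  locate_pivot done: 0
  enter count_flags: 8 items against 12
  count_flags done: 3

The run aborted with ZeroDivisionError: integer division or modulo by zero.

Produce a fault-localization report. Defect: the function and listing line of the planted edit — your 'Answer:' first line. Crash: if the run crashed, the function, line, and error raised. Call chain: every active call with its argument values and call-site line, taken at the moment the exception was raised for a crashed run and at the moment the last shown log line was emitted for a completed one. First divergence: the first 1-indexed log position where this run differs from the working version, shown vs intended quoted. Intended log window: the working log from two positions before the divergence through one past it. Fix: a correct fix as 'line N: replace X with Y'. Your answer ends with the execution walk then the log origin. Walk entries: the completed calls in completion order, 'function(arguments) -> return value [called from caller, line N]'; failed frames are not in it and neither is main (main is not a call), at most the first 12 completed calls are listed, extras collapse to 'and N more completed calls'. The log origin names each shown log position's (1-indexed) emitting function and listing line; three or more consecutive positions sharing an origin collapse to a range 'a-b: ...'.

Answer: the defect is in update_gauge at line 33.
The tell: After 6 matching log lines the faulty run goes silent, while the working version continues with 'stage result 0'.
Crash: update_gauge, line 33, ZeroDivisionError.
Call chain: main -> update_gauge([6, 12, 8, 0, 1, 12, 4, 12], 12) (called at line 48).
First divergence: position 7; the shown log stops at 6 lines while the working version next logs 'stage result 0'.
Intended log window:
  5: enter count_flags: 8 items against 12
  6: count_flags done: 3
  7: stage result 0
  8: pick_anchor called with 0, 3
Execution walk:
  locate_pivot([6, 12, 8, 0, 1, 12, 4, 12]) -> 0  [called from update_gauge, line 30]
  count_flags([6, 12, 8, 0, 1, 12, 4, 12], 12) -> 3  [called from update_gauge, line 31]
Log line origins:
  1: logged in main at line 47
  2: logged in update_gauge at line 29
  3: logged in locate_pivot at line 2
  4: logged in locate_pivot at line 7
  5: logged in count_flags at line 11
  6: logged in count_flags at line 16
A correct fix: line 33: replace `quota // quota` with `quota // mark`.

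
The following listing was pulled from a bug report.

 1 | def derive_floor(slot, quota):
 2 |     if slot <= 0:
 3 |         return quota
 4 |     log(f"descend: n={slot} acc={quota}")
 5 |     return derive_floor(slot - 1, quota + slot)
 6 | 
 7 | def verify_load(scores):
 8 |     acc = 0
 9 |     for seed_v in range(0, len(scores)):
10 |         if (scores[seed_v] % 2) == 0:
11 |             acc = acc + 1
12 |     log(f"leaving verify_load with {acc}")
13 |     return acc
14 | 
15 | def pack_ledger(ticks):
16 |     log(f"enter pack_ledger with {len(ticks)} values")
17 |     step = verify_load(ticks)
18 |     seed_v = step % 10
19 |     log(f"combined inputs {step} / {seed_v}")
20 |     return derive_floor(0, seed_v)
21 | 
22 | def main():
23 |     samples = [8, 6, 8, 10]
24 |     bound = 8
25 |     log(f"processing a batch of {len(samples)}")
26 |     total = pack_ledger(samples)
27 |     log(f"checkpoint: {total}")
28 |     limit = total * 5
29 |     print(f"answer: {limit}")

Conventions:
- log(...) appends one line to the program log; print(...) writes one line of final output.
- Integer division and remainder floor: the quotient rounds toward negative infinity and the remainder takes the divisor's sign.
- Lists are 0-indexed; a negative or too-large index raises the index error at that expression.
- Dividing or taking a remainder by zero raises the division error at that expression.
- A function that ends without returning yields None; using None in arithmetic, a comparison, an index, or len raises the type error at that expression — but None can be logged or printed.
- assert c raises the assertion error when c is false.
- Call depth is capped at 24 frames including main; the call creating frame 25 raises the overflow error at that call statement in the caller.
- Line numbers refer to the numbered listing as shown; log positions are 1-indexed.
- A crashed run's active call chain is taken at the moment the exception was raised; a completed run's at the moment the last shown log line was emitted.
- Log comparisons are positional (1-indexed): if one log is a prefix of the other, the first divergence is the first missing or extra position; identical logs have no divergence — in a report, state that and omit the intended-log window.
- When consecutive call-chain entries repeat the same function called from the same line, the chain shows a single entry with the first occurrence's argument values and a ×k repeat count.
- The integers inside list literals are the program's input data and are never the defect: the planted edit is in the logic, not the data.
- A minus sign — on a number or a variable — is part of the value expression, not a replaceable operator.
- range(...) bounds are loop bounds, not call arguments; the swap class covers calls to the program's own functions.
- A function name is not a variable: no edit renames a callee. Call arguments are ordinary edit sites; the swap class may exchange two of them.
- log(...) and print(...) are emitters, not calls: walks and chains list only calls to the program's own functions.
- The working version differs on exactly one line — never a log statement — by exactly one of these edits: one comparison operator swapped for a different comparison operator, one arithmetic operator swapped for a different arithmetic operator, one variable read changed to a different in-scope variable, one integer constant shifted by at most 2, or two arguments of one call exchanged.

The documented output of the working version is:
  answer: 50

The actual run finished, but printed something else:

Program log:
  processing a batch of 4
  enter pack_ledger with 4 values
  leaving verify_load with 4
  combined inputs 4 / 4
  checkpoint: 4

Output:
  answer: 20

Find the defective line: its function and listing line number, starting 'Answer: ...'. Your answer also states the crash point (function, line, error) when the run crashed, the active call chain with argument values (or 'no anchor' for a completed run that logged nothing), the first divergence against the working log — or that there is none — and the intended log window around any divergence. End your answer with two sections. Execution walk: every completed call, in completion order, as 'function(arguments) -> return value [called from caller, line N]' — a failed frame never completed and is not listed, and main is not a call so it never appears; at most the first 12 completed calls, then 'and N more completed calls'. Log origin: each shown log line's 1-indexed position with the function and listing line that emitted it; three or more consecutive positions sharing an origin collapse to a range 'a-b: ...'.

Answer: the defect is in pack_ledger at line 20.
Key fact: Everything matches until log position 5, which reads 'checkpoint: 4' in place of 'descend: n=4 acc=0'.
Call chain: main.
First divergence: position 5 — shown 'checkpoint: 4', intended 'descend: n=4 acc=0'.
Intended log window:
  3: leaving verify_load with 4
  4: combined inputs 4 / 4
  5: descend: n=4 acc=0
  6: descend: n=3 acc=4
Execution walk:
  verify_load([8, 6, 8, 10]) -> 4  [called from pack_ledger, line 17]
  derive_floor(0, 4) -> 4  [called from pack_ledger, line 20]
  pack_ledger([8, 6, 8, 10]) -> 4  [called from main, line 26]
Log line origins:
  1: emitted by main (line 25)
  2: emitted by pack_ledger (line 16)
  3: emitted by verify_load (line 12)
  4: emitted by pack_ledger (line 19)
  5: emitted by main (line 27)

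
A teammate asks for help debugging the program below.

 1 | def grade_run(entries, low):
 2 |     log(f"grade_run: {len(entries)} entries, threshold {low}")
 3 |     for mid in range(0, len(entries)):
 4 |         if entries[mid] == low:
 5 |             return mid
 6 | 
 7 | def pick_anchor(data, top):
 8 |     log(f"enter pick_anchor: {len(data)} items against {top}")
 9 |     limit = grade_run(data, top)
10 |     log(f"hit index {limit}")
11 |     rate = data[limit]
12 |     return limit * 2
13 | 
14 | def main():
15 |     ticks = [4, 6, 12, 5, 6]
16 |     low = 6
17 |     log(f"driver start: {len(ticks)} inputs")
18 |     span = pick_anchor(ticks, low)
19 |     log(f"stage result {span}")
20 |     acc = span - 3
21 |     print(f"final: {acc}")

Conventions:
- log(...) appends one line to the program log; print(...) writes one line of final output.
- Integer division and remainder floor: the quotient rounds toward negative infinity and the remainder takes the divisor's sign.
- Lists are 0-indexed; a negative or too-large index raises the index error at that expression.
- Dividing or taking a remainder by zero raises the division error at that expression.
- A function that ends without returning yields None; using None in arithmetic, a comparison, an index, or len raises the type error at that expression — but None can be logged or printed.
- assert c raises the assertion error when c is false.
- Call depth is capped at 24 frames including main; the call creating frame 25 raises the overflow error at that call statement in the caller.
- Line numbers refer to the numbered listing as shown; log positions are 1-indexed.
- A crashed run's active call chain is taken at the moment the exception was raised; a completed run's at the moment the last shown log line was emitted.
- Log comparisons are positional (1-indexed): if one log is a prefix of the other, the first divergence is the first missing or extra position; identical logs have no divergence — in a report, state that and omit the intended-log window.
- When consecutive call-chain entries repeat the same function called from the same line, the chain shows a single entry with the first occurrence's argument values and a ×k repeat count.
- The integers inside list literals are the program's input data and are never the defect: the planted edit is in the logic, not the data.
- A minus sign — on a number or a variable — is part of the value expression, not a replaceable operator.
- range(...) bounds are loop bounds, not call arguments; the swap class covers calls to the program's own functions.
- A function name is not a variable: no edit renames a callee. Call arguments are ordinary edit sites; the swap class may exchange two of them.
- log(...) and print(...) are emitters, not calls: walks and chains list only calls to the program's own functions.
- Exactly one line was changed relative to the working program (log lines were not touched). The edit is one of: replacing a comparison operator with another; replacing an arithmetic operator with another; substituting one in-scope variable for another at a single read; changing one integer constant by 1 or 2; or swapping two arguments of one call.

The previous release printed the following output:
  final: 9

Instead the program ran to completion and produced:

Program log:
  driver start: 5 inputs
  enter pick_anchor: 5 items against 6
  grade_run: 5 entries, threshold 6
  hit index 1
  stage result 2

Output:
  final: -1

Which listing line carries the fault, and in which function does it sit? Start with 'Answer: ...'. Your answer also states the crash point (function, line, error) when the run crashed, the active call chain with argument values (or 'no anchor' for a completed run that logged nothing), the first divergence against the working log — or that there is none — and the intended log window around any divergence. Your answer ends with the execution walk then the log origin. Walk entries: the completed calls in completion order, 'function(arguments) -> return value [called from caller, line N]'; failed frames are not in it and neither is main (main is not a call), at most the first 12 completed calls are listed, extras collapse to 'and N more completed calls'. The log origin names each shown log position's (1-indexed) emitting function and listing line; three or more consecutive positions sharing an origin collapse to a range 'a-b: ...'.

Answer: the defect is in pick_anchor at line 12.
Key fact: The log first diverges at position 5: the faulty run prints 'stage result 2' where the working version prints 'stage result 12'.
Call chain: main.
First divergence: position 5 — the shown line 'stage result 2' should read 'stage result 12'.
Intended log window:
  3: grade_run: 5 entries, threshold 6
  4: hit index 1
  5: stage result 12
Execution walk:
  grade_run([4, 6, 12, 5, 6], 6) -> 1  [called from pick_anchor, line 9]
  pick_anchor([4, 6, 12, 5, 6], 6) -> 2  [called from main, line 18]
Log origin:
  1 — main, line 17
  2 — pick_anchor, line 8
  3 — grade_run, line 2
  4 — pick_anchor, line 10
  5 — main, line 19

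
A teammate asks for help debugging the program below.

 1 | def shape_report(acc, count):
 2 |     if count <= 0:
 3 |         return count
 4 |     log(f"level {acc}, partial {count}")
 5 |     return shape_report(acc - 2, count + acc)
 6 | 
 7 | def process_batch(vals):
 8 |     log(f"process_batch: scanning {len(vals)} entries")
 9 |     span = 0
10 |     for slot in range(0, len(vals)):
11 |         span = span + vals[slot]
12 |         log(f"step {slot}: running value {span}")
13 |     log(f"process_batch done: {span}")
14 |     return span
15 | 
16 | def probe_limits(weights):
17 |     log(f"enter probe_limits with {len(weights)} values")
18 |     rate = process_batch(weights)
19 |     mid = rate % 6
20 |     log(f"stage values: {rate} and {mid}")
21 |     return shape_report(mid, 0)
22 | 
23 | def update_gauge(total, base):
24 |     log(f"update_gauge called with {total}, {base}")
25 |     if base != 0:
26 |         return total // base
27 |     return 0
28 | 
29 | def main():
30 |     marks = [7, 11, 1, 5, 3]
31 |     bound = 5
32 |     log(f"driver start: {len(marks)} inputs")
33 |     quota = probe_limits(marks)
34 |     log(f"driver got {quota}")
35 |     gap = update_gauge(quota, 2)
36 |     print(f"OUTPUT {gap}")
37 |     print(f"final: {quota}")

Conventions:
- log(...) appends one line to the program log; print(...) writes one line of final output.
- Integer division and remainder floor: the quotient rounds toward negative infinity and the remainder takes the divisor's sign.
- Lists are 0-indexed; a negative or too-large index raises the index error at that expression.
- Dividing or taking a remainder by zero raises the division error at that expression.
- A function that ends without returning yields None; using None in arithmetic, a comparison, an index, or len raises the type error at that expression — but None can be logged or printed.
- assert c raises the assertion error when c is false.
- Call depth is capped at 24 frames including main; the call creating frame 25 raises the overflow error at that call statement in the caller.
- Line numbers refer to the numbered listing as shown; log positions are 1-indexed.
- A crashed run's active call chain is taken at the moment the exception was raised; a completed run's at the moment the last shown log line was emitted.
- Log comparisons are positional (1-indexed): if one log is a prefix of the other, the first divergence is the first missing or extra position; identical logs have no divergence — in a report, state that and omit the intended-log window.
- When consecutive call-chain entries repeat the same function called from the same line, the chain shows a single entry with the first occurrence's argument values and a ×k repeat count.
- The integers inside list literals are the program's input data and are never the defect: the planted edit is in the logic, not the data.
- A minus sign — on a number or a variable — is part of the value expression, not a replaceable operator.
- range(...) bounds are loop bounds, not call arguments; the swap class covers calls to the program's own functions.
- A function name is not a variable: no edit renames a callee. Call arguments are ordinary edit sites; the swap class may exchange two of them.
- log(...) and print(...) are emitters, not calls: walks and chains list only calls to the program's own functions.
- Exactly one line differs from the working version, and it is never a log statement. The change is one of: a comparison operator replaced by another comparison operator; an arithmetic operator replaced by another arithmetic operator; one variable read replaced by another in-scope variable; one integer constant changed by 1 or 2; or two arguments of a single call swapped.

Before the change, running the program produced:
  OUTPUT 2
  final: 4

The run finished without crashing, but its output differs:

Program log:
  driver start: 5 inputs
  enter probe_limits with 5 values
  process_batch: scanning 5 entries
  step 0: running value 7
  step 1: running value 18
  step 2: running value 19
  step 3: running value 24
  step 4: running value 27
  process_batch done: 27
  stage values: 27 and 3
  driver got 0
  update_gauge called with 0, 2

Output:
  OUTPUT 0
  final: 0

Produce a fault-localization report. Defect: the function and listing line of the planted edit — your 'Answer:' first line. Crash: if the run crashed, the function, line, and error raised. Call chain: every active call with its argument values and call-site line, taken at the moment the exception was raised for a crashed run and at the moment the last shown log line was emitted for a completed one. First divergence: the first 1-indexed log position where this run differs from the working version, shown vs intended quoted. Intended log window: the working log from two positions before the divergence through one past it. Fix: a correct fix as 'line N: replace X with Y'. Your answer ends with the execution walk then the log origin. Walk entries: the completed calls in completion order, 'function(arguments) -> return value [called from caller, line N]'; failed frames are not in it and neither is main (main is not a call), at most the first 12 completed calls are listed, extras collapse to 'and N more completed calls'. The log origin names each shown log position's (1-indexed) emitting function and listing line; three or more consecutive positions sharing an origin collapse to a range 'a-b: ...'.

Answer: the defect is in shape_report at line 2.
The tell: The log first diverges at position 11: the faulty run prints 'driver got 0' where the working version prints 'level 3, partial 0'.
Call chain: main -> update_gauge(0, 2) (called at line 35).
First divergence: position 11 — the shown line 'driver got 0' should read 'level 3, partial 0'.
Intended log window:
  9: process_batch done: 27
  10: stage values: 27 and 3
  11: level 3, partial 0
  12: level 1, partial 3
Execution walk:
  process_batch([7, 11, 1, 5, 3]) -> 27  [called from probe_limits, line 18]
  shape_report(3, 0) -> 0  [called from probe_limits, line 21]
  probe_limits([7, 11, 1, 5, 3]) -> 0  [called from main, line 33]
  update_gauge(0, 2) -> 0  [called from main, line 35]
Origin of each log line:
  1: emitted by main (line 32)
  2: emitted by probe_limits (line 17)
  3: emitted by process_batch (line 8)
  4-8: emitted by process_batch (line 12)
  9: emitted by process_batch (line 13)
  10: emitted by probe_limits (line 20)
  11: emitted by main (line 34)
  12: emitted by update_gauge (line 24)
A correct fix: line 2: replace `count` with `acc`.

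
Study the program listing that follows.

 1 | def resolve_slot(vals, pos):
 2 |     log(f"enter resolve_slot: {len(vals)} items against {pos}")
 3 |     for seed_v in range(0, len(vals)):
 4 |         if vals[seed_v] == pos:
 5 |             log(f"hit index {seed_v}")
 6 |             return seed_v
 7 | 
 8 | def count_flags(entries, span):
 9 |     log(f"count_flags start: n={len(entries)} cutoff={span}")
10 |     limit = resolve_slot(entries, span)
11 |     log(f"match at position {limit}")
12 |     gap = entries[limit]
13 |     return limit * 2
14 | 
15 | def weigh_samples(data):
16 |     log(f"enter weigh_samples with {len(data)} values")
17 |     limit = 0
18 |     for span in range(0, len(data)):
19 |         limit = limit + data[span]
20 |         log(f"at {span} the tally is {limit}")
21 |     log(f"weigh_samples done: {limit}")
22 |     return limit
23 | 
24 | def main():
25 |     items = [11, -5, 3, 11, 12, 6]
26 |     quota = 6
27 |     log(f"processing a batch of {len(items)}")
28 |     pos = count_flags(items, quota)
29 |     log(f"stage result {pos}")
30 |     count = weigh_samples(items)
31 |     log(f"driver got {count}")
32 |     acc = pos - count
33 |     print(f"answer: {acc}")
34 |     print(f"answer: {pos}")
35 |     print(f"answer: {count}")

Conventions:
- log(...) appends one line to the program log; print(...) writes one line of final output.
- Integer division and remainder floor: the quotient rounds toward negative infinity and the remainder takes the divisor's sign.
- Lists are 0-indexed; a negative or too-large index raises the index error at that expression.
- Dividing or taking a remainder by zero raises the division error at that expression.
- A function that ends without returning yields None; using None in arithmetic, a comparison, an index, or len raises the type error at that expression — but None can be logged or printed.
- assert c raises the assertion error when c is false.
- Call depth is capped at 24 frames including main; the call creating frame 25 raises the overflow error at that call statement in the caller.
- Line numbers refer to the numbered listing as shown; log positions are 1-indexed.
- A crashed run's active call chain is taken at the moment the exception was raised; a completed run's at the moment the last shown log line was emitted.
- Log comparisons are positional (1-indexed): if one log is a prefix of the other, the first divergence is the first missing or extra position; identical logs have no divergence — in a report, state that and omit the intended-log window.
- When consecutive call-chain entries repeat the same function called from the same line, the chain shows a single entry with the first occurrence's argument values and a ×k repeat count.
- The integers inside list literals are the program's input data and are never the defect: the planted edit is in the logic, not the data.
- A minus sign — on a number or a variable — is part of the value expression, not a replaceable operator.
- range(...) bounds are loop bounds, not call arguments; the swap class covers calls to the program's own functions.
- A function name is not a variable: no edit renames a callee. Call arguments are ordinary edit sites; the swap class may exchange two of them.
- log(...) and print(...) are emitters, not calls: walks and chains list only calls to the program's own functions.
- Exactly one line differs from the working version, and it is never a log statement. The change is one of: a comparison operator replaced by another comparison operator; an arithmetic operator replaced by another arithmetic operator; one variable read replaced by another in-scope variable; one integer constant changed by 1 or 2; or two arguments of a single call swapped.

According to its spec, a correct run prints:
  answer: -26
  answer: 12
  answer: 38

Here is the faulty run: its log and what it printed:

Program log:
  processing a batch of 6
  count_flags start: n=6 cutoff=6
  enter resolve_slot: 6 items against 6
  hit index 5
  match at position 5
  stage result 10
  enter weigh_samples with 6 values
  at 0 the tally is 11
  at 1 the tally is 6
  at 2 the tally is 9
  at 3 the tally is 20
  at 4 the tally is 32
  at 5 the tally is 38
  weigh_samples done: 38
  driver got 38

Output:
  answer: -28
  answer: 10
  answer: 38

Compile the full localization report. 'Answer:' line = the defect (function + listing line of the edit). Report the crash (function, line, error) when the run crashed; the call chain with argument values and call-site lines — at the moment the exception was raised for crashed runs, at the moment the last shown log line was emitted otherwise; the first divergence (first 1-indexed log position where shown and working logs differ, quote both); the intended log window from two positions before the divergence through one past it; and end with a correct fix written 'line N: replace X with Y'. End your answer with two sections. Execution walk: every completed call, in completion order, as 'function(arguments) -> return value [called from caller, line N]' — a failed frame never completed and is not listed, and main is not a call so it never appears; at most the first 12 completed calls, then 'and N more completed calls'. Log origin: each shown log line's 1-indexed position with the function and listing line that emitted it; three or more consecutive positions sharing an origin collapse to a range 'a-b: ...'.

Answer: the defect is in count_flags at line 13.
The tell: Position 6 is the first bad log line: 'stage result 10' should read 'stage result 12'.
Call chain: main.
First divergence: position 6 — the shown line 'stage result 10' should read 'stage result 12'.
Intended log window:
  4: hit index 5
  5: match at position 5
  6: stage result 12
  7: enter weigh_samples with 6 values
Execution walk:
  resolve_slot([11, -5, 3, 11, 12, 6], 6) -> 5  [called from count_flags, line 10]
  count_flags([11, -5, 3, 11, 12, 6], 6) -> 10  [called from main, line 28]
  weigh_samples([11, -5, 3, 11, 12, 6]) -> 38  [called from main, line 30]
Origin of each log line:
  1: from main, line 27
  2: from count_flags, line 9
  3: from resolve_slot, line 2
  4: from resolve_slot, line 5
  5: from count_flags, line 11
  6: from main, line 29
  7: from weigh_samples, line 16
  8-13: from weigh_samples, line 20
  14: from weigh_samples, line 21
  15: from main, line 31
A correct fix: line 13: replace `limit` with `gap`.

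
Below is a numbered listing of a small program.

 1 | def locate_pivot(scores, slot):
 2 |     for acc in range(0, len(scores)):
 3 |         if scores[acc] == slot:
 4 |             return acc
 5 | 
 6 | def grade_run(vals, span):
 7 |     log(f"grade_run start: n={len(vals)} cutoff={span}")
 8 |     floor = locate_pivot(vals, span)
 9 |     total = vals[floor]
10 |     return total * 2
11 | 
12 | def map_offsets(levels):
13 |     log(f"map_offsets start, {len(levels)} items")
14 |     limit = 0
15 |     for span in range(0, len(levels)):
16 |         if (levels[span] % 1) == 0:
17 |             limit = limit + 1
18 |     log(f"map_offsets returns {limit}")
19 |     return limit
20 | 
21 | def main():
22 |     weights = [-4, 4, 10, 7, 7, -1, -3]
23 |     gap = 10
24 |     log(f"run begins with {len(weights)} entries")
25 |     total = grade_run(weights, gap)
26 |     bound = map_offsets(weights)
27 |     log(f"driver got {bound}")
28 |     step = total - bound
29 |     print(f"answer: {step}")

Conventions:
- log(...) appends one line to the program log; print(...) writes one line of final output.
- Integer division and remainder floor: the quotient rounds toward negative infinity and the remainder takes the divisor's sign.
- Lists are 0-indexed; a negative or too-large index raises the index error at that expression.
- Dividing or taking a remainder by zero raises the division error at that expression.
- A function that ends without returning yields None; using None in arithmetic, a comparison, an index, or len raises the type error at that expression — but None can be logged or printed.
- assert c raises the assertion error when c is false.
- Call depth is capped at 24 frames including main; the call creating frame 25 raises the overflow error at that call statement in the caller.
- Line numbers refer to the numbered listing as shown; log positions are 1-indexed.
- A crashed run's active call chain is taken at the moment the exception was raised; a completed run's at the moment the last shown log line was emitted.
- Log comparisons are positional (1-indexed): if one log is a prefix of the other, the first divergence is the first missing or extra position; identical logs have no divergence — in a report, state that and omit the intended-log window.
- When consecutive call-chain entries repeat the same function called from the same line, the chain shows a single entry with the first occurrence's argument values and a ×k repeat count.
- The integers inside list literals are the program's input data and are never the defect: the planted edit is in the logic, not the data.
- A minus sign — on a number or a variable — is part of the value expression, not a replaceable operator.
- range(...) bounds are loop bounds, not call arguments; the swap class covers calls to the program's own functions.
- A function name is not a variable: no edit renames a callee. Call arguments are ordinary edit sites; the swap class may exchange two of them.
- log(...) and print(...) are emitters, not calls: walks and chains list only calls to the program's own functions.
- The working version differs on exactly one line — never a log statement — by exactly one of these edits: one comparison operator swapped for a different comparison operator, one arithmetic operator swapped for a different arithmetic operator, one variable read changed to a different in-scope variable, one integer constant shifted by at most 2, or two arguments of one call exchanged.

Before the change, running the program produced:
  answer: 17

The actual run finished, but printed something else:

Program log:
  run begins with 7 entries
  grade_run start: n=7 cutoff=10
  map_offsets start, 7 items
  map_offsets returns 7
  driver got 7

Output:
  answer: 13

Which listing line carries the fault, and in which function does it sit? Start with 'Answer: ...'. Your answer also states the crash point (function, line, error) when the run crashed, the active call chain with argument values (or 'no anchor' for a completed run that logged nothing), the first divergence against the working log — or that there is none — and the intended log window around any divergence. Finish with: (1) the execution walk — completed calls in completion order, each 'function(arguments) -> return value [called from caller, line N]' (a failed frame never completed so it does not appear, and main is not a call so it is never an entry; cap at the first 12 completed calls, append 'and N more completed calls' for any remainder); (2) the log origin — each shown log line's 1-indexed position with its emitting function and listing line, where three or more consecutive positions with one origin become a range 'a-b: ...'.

Answer: the defect is in map_offsets at line 16.
Key observation: The earliest visible damage is log position 4 — 'map_offsets returns 7' rather than the intended 'map_offsets returns 3'.
Call chain: main.
First divergence: at position 4 the run shows 'map_offsets returns 7' where the working version logs 'map_offsets returns 3'.
Intended log window:
  2: grade_run start: n=7 cutoff=10
  3: map_offsets start, 7 items
  4: map_offsets returns 3
  5: driver got 3
Execution walk:
  locate_pivot([-4, 4, 10, 7, 7, -1, -3], 10) -> 2  [called from grade_run, line 8]
  grade_run([-4, 4, 10, 7, 7, -1, -3], 10) -> 20  [called from main, line 25]
  map_offsets([-4, 4, 10, 7, 7, -1, -3]) -> 7  [called from main, line 26]
Origin of each log line:
  1: logged in main at line 24
  2: logged in grade_run at line 7
  3: logged in map_offsets at line 13
  4: logged in map_offsets at line 18
  5: logged in main at line 27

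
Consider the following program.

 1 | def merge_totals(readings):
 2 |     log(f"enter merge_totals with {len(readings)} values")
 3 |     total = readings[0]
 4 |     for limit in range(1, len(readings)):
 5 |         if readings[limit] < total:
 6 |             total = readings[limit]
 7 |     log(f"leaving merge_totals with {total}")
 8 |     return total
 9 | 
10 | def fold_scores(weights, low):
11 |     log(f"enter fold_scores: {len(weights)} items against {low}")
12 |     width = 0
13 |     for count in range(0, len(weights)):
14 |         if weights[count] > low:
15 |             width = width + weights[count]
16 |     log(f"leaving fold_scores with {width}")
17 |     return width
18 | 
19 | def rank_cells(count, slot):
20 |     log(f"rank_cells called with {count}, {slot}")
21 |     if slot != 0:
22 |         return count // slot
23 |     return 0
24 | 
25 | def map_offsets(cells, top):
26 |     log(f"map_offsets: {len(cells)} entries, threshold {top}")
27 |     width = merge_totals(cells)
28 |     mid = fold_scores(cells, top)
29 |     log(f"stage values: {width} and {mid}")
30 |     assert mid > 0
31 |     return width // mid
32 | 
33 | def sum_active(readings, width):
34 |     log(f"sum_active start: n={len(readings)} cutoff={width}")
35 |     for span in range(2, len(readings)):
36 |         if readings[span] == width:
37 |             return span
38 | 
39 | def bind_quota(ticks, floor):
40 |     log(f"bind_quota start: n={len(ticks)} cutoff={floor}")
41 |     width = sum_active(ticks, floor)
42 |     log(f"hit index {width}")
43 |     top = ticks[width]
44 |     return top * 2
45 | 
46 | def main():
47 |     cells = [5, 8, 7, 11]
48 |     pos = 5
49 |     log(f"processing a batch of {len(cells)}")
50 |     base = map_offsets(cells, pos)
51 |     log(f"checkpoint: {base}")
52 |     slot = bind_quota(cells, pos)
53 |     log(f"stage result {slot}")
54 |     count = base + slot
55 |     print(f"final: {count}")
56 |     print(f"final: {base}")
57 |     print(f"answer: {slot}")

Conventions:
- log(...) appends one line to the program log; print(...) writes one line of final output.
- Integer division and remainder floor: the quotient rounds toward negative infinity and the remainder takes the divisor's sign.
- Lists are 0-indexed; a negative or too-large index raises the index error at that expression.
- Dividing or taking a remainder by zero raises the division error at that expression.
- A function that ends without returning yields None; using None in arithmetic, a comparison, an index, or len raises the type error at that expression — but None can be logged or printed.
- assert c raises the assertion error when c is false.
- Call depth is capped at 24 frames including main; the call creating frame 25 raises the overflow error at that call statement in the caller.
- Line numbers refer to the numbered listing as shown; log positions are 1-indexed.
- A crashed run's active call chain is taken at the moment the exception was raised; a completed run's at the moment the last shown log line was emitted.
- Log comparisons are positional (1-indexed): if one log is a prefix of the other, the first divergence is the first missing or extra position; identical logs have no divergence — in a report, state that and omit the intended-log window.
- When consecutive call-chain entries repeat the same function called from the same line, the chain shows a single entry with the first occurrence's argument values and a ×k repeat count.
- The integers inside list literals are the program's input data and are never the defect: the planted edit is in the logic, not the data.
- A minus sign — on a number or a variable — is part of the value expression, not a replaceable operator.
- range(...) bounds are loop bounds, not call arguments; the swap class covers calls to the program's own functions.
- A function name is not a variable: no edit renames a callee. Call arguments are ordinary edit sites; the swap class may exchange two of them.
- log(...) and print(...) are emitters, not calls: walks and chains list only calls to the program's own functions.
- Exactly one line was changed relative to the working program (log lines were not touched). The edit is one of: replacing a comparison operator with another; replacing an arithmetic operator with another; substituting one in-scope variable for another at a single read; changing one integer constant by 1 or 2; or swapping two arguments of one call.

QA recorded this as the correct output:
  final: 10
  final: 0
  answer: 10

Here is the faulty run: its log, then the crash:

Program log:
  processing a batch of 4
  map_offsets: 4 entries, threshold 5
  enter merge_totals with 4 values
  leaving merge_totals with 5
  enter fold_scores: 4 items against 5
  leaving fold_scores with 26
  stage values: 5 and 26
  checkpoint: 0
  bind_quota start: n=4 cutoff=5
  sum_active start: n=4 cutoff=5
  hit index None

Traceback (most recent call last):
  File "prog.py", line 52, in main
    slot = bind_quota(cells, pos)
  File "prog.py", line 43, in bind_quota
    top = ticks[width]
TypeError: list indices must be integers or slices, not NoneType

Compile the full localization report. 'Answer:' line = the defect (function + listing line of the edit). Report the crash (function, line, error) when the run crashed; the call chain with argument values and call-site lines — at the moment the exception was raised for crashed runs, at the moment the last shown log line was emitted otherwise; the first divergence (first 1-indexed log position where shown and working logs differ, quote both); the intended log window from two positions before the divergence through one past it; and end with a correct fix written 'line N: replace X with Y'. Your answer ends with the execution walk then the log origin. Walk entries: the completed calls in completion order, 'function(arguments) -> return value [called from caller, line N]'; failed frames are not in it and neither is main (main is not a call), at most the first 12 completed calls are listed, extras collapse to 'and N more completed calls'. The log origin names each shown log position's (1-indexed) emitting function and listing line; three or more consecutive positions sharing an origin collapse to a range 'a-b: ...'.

Answer: the defect is in sum_active at line 35.
Key fact: Position 11 is the first bad log line: 'hit index None' should read 'hit index 0'.
Crash: bind_quota, line 43, TypeError.
Call chain: main -> bind_quota([5, 8, 7, 11], 5) (called at line 52).
First divergence: at position 11 the run shows 'hit index None' where the working version logs 'hit index 0'.
Intended log window:
  9: bind_quota start: n=4 cutoff=5
  10: sum_active start: n=4 cutoff=5
  11: hit index 0
  12: stage result 10
Execution walk:
  merge_totals([5, 8, 7, 11]) -> 5  [called from map_offsets, line 27]
  fold_scores([5, 8, 7, 11], 5) -> 26  [called from map_offsets, line 28]
  map_offsets([5, 8, 7, 11], 5) -> 0  [called from main, line 50]
  sum_active([5, 8, 7, 11], 5) -> None  [called from bind_quota, line 41]
Log origins:
  1 — main, line 49
  2 — map_offsets, line 26
  3 — merge_totals, line 2
  4 — merge_totals, line 7
  5 — fold_scores, line 11
  6 — fold_scores, line 16
  7 — map_offsets, line 29
  8 — main, line 51
  9 — bind_quota, line 40
  10 — sum_active, line 34
  11 — bind_quota, line 42
A correct fix: line 35: replace `2` with `0`.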